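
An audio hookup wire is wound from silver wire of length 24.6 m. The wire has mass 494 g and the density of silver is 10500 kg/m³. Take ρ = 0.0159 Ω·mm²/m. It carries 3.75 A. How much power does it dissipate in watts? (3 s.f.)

ρ = 0.0159 Ω·mm²/m = 1.59×10^-8 Ω·m
A = m/(density·L) = 0.494/(10500×24.6) = 1.9125e-06 m²
R = ρL/A = (1.59×10^-8)(24.6)/(1.9125e-06) = 0.2045 Ω
P = I²R = (3.75)² × 0.2045 = 2.88 W

2.88 W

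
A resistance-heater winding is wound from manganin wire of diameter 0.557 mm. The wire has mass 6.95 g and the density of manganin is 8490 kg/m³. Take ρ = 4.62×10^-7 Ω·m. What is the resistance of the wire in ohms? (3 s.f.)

6.37 Ω

A = π(d/2)² = π(2.7850e-04 m)² = 2.4367e-07 m²
L = m/(density·A) = 0.00695/(8490×2.4367e-07) = 3.36 m
R = ρL/A = (4.62×10^-7)(3.36)/(2.4367e-07) = 6.37 Ω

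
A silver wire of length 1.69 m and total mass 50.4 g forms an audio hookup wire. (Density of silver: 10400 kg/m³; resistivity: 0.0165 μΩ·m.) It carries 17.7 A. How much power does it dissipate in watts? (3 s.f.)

ρ = 0.0165 μΩ·m = 1.65×10^-8 Ω·m
A = m/(density·L) = 0.0504/(10400×1.69) = 2.8675e-06 m²
R = ρL/A = (1.65×10^-8)(1.69)/(2.8675e-06) = 0.009724 Ω
P = I²R = (17.7)² × 0.009724 = 3.05 W

3.05 W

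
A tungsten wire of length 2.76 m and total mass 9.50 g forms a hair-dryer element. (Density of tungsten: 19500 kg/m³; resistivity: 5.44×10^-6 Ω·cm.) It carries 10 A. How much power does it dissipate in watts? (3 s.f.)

ρ = 5.44×10^-6 Ω·cm = 5.44×10^-8 Ω·m
A = m/(density·L) = 0.0095/(19500×2.76) = 1.7651e-07 m²
R = ρL/A = (5.44×10^-8)(2.76)/(1.7651e-07) = 0.8506 Ω
P = I²R = (10)² × 0.8506 = 85.1 W

85.1 W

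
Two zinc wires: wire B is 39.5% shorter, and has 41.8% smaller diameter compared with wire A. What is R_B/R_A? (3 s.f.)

R ∝ L/d², so R_B/R_A = (1 − 39.5/100) × (1 − 41.8/100)⁻²
= 0.605 × 2.952 = 1.79

1.79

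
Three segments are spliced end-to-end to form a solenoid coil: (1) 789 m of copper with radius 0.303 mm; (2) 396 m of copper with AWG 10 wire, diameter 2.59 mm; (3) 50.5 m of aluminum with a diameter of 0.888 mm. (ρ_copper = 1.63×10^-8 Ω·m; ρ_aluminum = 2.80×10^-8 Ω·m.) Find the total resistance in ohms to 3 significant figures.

Seg 1: A = πr² = π(3.0300e-04 m)² = 2.884e-07 m²
R_1 = (1.63×10^-8)(789)/(2.884e-07) = 44.59 Ω
Seg 2: A = π(2.59/2 mm)² = π(1.2950e-03 m)² = 5.269e-06 m²
R_2 = (1.63×10^-8)(396)/(5.269e-06) = 1.225 Ω
Seg 3: A = π(d/2)² = π(4.4400e-04 m)² = 6.193e-07 m²
R_3 = (2.80×10^-8)(50.5)/(6.193e-07) = 2.283 Ω
R_total = R_1 + R_2 + R_3 = 48.1 Ω

48.1 Ω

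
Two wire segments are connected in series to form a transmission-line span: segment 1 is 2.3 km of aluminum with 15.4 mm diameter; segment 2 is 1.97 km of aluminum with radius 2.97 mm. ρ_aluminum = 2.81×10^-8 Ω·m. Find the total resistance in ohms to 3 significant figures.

2.34 Ω

Segment 1: A = π(d/2)² = π(7.7000e-03 m)² = 1.863e-04 m²
R₁ = ρL/A = (2.81×10^-8)(2300)/(1.863e-04) = 0.347 Ω
Segment 2: A = πr² = π(2.9700e-03 m)² = 2.771e-05 m²
R₂ = (2.81×10^-8)(1970)/(2.771e-05) = 1.998 Ω
R = R₁ + R₂ = 2.34 Ω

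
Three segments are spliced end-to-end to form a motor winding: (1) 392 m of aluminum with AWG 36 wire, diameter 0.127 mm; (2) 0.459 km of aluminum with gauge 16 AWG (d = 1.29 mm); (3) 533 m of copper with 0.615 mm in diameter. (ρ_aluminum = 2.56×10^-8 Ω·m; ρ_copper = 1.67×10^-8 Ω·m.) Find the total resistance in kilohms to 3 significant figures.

0.831 kΩ

Seg 1: A = π(0.127/2 mm)² = π(6.3500e-05 m)² = 1.267e-08 m²
R_1 = (2.56×10^-8)(392)/(1.267e-08) = 792.2 Ω
Seg 2: A = π(1.29/2 mm)² = π(6.4500e-04 m)² = 1.307e-06 m²
R_2 = (2.56×10^-8)(459)/(1.307e-06) = 8.99 Ω
Seg 3: A = π(d/2)² = π(3.0750e-04 m)² = 2.971e-07 m²
R_3 = (1.67×10^-8)(533)/(2.971e-07) = 29.96 Ω
R_total = R_1 + R_2 + R_3 = 0.831 kΩ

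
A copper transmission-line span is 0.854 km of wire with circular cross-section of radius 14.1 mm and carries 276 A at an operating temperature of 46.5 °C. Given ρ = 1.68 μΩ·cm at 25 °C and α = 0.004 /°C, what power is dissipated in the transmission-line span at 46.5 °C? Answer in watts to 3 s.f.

ρ = 1.68 μΩ·cm = 1.68×10^-8 Ω·m
A = πr² = π(1.4100e-02 m)² = 6.246e-04 m²
R₍25₎ = ρL/A = (1.68×10^-8)(854)/(6.246e-04) = 0.02297 Ω
R₍46.5₎ = R₍25₎(1 + αΔT) = 0.02297 × (1 + 0.004×21.5) = 0.02495 Ω
P = I²R = (276)² × 0.02495 = 1900 W

1900 W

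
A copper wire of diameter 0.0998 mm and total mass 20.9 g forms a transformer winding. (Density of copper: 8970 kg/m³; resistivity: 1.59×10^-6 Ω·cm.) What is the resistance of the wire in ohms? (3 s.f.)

ρ = 1.59×10^-6 Ω·cm = 1.59×10^-8 Ω·m
A = π(d/2)² = π(4.9900e-05 m)² = 7.8226e-09 m²
L = m/(density·A) = 0.0209/(8970×7.8226e-09) = 297.9 m
R = ρL/A = (1.59×10^-8)(297.9)/(7.8226e-09) = 605 Ω

605 Ω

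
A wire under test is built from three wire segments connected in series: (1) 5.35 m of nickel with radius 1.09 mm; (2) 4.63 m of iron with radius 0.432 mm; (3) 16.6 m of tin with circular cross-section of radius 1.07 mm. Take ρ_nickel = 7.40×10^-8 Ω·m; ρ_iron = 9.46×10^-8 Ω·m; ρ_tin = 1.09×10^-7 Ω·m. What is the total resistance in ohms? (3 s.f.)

Seg 1: A = πr² = π(1.0900e-03 m)² = 3.733e-06 m²
R_1 = (7.40×10^-8)(5.35)/(3.733e-06) = 0.1061 Ω
Seg 2: A = πr² = π(4.3200e-04 m)² = 5.863e-07 m²
R_2 = (9.46×10^-8)(4.63)/(5.863e-07) = 0.7471 Ω
Seg 3: A = πr² = π(1.0700e-03 m)² = 3.597e-06 m²
R_3 = (1.09×10^-7)(16.6)/(3.597e-06) = 0.5031 Ω
R_total = R_1 + R_2 + R_3 = 1.36 Ω

1.36 Ω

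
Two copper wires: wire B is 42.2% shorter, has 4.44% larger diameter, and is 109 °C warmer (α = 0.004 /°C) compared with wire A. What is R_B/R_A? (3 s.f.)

R ∝ ρL/d² with ρ ∝ (1+αΔT), so R_B/R_A = (1 − 42.2/100) × (1 + 4.44/100)⁻² × (1 + 0.004×109)
= 0.578 × 0.9168 × 1.436 = 0.761

0.761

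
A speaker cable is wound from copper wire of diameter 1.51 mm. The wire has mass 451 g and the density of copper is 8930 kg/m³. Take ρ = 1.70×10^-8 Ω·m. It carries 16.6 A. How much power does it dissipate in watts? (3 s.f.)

A = π(d/2)² = π(7.5500e-04 m)² = 1.7908e-06 m²
L = m/(density·A) = 0.451/(8930×1.7908e-06) = 28.2 m
R = ρL/A = (1.70×10^-8)(28.2)/(1.7908e-06) = 0.2677 Ω
P = I²R = (16.6)² × 0.2677 = 73.8 W

73.8 W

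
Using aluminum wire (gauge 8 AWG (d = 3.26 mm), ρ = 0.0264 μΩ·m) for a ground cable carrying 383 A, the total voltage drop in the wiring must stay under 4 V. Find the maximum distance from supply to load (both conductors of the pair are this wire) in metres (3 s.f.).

ρ = 0.0264 μΩ·m = 2.64×10^-8 Ω·m
A = π(3.26/2 mm)² = π(1.6300e-03 m)² = 8.347e-06 m²
L_max = V_max·A/(2·ρI) = (4)(8.347e-06)/(2×2.64×10^-8×383) = 1.65 m

1.65 m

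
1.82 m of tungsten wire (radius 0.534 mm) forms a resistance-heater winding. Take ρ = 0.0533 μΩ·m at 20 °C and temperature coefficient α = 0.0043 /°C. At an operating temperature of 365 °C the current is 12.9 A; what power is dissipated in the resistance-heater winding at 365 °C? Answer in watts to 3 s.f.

44.8 W

ρ = 0.0533 μΩ·m = 5.33×10^-8 Ω·m
A = πr² = π(5.3400e-04 m)² = 8.958e-07 m²
R₍20₎ = ρL/A = (5.33×10^-8)(1.82)/(8.958e-07) = 0.1083 Ω
R₍365₎ = R₍20₎(1 + αΔT) = 0.1083 × (1 + 0.0043×345) = 0.2689 Ω
P = I²R = (12.9)² × 0.2689 = 44.8 W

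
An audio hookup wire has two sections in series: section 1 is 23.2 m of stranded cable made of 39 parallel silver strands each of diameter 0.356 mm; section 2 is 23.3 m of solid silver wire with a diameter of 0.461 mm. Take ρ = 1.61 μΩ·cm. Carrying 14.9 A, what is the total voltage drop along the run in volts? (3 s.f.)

ρ = 1.61 μΩ·cm = 1.61×10^-8 Ω·m
Section 1: A_strand = π(1.7800e-04)² = 9.954e-08 m²; R₁ = ρL/(N·A_s) = (1.61×10^-8)(23.2)/(39×9.954e-08) = 0.09622 Ω
Section 2: A = π(d/2)² = π(2.3050e-04 m)² = 1.669e-07 m²
R₂ = (1.61×10^-8)(23.3)/(1.669e-07) = 2.247 Ω
R = R₁ + R₂ = 2.344 Ω
V = IR = 14.9 × 2.344 = 34.9 V

34.9 V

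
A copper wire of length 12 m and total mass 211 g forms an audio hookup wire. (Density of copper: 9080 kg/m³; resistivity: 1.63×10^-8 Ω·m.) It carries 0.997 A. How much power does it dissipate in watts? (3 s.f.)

A = m/(density·L) = 0.211/(9080×12) = 1.9365e-06 m²
R = ρL/A = (1.63×10^-8)(12)/(1.9365e-06) = 0.101 Ω
P = I²R = (0.997)² × 0.101 = 0.100 W

0.100 W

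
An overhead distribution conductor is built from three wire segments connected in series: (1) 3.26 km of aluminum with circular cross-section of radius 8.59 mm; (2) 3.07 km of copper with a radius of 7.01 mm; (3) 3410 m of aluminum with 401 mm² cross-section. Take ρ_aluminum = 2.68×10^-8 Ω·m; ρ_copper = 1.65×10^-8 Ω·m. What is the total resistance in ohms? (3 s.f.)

Seg 1: A = πr² = π(8.5900e-03 m)² = 2.318e-04 m²
R_1 = (2.68×10^-8)(3260)/(2.318e-04) = 0.3769 Ω
Seg 2: A = πr² = π(7.0100e-03 m)² = 1.544e-04 m²
R_2 = (1.65×10^-8)(3070)/(1.544e-04) = 0.3281 Ω
Seg 3: A = 401 mm² = 4.010e-04 m²
R_3 = (2.68×10^-8)(3410)/(4.010e-04) = 0.2279 Ω
R_total = R_1 + R_2 + R_3 = 0.933 Ω

0.933 Ω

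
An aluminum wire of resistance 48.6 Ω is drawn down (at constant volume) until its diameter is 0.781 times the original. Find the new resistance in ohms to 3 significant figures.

Volume constant ⇒ L' = L/r² with r = 0.781. R' = ρL'/A' = ρ(L/r²)/(πr²d₀²/4) = R/r⁴.
R' = 2.688 × 48.6 = 131 Ω

131 Ω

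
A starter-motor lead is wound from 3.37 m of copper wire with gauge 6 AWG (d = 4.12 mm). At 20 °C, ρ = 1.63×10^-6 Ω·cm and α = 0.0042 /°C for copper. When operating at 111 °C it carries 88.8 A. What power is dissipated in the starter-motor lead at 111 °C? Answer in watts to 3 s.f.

ρ = 1.63×10^-6 Ω·cm = 1.63×10^-8 Ω·m
A = π(4.12/2 mm)² = π(2.0600e-03 m)² = 1.333e-05 m²
R₍20₎ = ρL/A = (1.63×10^-8)(3.37)/(1.333e-05) = 0.00412 Ω
R₍111₎ = R₍20₎(1 + αΔT) = 0.00412 × (1 + 0.0042×91) = 0.005695 Ω
P = I²R = (88.8)² × 0.005695 = 44.9 W

44.9 W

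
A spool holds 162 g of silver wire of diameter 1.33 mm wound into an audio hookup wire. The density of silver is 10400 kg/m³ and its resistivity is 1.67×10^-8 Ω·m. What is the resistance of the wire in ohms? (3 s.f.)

0.135 Ω

A = π(d/2)² = π(6.6500e-04 m)² = 1.3893e-06 m²
L = m/(density·A) = 0.162/(10400×1.3893e-06) = 11.21 m
R = ρL/A = (1.67×10^-8)(11.21)/(1.3893e-06) = 0.135 Ω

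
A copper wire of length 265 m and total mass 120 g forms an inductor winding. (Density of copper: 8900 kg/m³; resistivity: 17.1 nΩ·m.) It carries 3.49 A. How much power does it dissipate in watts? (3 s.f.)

ρ = 17.1 nΩ·m = 1.71×10^-8 Ω·m
A = m/(density·L) = 0.12/(8900×265) = 5.0880e-08 m²
R = ρL/A = (1.71×10^-8)(265)/(5.0880e-08) = 89.06 Ω
P = I²R = (3.49)² × 89.06 = 1080 W

1080 W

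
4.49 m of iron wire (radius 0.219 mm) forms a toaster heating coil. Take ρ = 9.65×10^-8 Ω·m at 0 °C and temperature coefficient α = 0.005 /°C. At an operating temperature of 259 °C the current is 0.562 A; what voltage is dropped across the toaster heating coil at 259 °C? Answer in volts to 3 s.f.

3.71 V

A = πr² = π(2.1900e-04 m)² = 1.507e-07 m²
R₍0₎ = ρL/A = (9.65×10^-8)(4.49)/(1.507e-07) = 2.876 Ω
R₍259₎ = R₍0₎(1 + αΔT) = 2.876 × (1 + 0.005×259) = 6.6 Ω
V = IR = 0.562 × 6.6 = 3.71 V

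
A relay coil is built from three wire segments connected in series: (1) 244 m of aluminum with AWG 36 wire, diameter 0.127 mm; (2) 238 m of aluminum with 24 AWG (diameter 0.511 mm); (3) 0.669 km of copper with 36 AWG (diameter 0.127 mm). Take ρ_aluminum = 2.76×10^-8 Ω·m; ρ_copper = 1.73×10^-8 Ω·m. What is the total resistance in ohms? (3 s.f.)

Seg 1: A = π(0.127/2 mm)² = π(6.3500e-05 m)² = 1.267e-08 m²
R_1 = (2.76×10^-8)(244)/(1.267e-08) = 531.6 Ω
Seg 2: A = π(0.511/2 mm)² = π(2.5550e-04 m)² = 2.051e-07 m²
R_2 = (2.76×10^-8)(238)/(2.051e-07) = 32.03 Ω
Seg 3: A = π(0.127/2 mm)² = π(6.3500e-05 m)² = 1.267e-08 m²
R_3 = (1.73×10^-8)(669)/(1.267e-08) = 913.6 Ω
R_total = R_1 + R_2 + R_3 = 1480 Ω

1480 Ω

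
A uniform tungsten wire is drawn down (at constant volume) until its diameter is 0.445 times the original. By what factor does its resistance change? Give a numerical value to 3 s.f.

25.5

Volume constant ⇒ L' = L/r² with r = 0.445. R' = ρL'/A' = ρ(L/r²)/(πr²d₀²/4) = R/r⁴.
Factor = 25.5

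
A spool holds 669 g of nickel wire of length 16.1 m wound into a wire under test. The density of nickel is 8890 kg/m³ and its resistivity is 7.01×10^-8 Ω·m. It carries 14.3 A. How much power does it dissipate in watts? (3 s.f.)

49.4 W

A = m/(density·L) = 0.669/(8890×16.1) = 4.6741e-06 m²
R = ρL/A = (7.01×10^-8)(16.1)/(4.6741e-06) = 0.2415 Ω
P = I²R = (14.3)² × 0.2415 = 49.4 W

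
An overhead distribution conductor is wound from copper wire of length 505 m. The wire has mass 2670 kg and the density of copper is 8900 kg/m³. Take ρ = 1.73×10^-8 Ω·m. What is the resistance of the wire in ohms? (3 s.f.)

0.0147 Ω

A = m/(density·L) = 2670/(8900×505) = 5.9406e-04 m²
R = ρL/A = (1.73×10^-8)(505)/(5.9406e-04) = 0.0147 Ω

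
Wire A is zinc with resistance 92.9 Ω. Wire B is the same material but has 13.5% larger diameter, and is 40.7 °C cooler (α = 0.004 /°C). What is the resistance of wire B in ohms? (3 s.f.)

60.4 Ω

R ∝ ρL/d² with ρ ∝ (1+αΔT), so R_B/R_A = (1 + 13.5/100)⁻² × (1 − 0.004×40.7)
= 0.7763 × 0.8372 = 0.6499
R_B = 0.6499 × 92.9 = 60.4 Ω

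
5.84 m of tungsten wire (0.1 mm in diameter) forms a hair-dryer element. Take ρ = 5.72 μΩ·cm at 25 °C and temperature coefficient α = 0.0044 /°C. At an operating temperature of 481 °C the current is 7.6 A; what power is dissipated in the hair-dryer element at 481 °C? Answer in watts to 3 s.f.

7390 W

ρ = 5.72 μΩ·cm = 5.72×10^-8 Ω·m
A = π(d/2)² = π(5.0000e-05 m)² = 7.854e-09 m²
R₍25₎ = ρL/A = (5.72×10^-8)(5.84)/(7.854e-09) = 42.53 Ω
R₍481₎ = R₍25₎(1 + αΔT) = 42.53 × (1 + 0.0044×456) = 127.9 Ω
P = I²R = (7.6)² × 127.9 = 7390 W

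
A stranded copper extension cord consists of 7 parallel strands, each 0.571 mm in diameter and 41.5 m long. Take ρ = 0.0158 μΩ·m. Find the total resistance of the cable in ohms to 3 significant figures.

ρ = 0.0158 μΩ·m = 1.58×10^-8 Ω·m
A_strand = π(2.8550e-04 m)² = 2.561e-07 m²
R_strand = ρL/A = (1.58×10^-8)(41.5)/(2.561e-07) = 2.561 Ω
R_total = R_strand/N = 2.561/7 = 0.366 Ω

0.366 Ω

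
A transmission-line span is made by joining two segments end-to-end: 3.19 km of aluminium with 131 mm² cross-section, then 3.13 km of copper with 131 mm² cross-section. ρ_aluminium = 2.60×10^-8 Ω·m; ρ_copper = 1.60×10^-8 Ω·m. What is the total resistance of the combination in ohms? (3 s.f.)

Segment 1: A = 131 mm² = 1.310e-04 m²
R₁ = ρL/A = (2.60×10^-8)(3190)/(1.310e-04) = 0.6331 Ω
R₂ = (1.60×10^-8)(3130)/(1.310e-04) = 0.3823 Ω
R = R₁ + R₂ = 1.02 Ω

1.02 Ω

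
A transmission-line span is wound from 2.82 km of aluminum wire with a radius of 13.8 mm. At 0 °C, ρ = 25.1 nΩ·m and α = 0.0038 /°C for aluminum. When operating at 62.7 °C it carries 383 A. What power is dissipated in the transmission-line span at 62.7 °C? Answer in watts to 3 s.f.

21500 W

ρ = 25.1 nΩ·m = 2.51×10^-8 Ω·m
A = πr² = π(1.3800e-02 m)² = 5.983e-04 m²
R₍0₎ = ρL/A = (2.51×10^-8)(2820)/(5.983e-04) = 0.1183 Ω
R₍62.7₎ = R₍0₎(1 + αΔT) = 0.1183 × (1 + 0.0038×62.7) = 0.1465 Ω
P = I²R = (383)² × 0.1465 = 21500 W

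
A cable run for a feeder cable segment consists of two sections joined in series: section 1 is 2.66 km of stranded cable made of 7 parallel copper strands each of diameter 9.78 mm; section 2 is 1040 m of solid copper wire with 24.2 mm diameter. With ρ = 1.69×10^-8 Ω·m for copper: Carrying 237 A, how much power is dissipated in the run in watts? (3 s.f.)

6950 W

Section 1: A_strand = π(4.8900e-03)² = 7.512e-05 m²; R₁ = ρL/(N·A_s) = (1.69×10^-8)(2660)/(7×7.512e-05) = 0.08549 Ω
Section 2: A = π(d/2)² = π(1.2100e-02 m)² = 4.600e-04 m²
R₂ = (1.69×10^-8)(1040)/(4.600e-04) = 0.03821 Ω
R = R₁ + R₂ = 0.1237 Ω
P = I²R = (237)² × 0.1237 = 6950 W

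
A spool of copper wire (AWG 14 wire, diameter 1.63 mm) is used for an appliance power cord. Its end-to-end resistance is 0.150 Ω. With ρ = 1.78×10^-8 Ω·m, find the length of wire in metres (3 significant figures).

A = π(1.63/2 mm)² = π(8.1500e-04 m)² = 2.087e-06 m²
L = RA/ρ = (0.15)(2.087e-06)/(1.78×10^-8) = 17.6 m

17.6 m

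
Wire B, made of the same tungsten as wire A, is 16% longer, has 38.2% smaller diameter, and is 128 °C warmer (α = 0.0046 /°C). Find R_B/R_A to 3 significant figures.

4.83

R ∝ ρL/d² with ρ ∝ (1+αΔT), so R_B/R_A = (1 + 16/100) × (1 − 38.2/100)⁻² × (1 + 0.0046×128)
= 1.16 × 2.618 × 1.589 = 4.83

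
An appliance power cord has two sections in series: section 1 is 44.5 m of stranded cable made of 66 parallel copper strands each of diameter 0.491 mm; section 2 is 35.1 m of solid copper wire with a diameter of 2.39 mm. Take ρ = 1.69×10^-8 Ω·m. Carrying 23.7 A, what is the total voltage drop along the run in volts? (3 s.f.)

Section 1: A_strand = π(2.4550e-04)² = 1.893e-07 m²; R₁ = ρL/(N·A_s) = (1.69×10^-8)(44.5)/(66×1.893e-07) = 0.06018 Ω
Section 2: A = π(d/2)² = π(1.1950e-03 m)² = 4.486e-06 m²
R₂ = (1.69×10^-8)(35.1)/(4.486e-06) = 0.1322 Ω
R = R₁ + R₂ = 0.1924 Ω
V = IR = 23.7 × 0.1924 = 4.56 V

4.56 V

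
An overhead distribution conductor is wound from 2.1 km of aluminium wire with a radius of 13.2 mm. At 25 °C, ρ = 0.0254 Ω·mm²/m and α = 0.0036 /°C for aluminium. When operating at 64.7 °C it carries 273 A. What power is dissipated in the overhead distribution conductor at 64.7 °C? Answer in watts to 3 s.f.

ρ = 0.0254 Ω·mm²/m = 2.54×10^-8 Ω·m
A = πr² = π(1.3200e-02 m)² = 5.474e-04 m²
R₍25₎ = ρL/A = (2.54×10^-8)(2100)/(5.474e-04) = 0.09744 Ω
R₍64.7₎ = R₍25₎(1 + αΔT) = 0.09744 × (1 + 0.0036×39.7) = 0.1114 Ω
P = I²R = (273)² × 0.1114 = 8300 W

8300 W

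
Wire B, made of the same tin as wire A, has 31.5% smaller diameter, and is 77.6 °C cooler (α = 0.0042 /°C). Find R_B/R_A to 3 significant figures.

R ∝ ρL/d² with ρ ∝ (1+αΔT), so R_B/R_A = (1 − 31.5/100)⁻² × (1 − 0.0042×77.6)
= 2.131 × 0.6741 = 1.44

1.44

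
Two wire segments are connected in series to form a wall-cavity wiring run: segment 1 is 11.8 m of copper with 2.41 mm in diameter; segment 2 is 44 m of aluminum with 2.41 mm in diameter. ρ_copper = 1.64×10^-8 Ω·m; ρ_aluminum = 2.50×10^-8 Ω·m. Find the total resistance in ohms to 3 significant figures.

0.284 Ω

Segment 1: A = π(d/2)² = π(1.2050e-03 m)² = 4.562e-06 m²
R₁ = ρL/A = (1.64×10^-8)(11.8)/(4.562e-06) = 0.04242 Ω
R₂ = (2.50×10^-8)(44)/(4.562e-06) = 0.2411 Ω
R = R₁ + R₂ = 0.284 Ω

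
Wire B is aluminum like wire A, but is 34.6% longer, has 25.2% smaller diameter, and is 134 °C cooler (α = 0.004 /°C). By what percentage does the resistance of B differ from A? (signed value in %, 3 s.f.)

R ∝ ρL/d² with ρ ∝ (1+αΔT), so R_B/R_A = (1 + 34.6/100) × (1 − 25.2/100)⁻² × (1 − 0.004×134)
= 1.346 × 1.787 × 0.464 = 1.116
(R_B − R_A)/R_A = 1.116 − 1 = 11.6%

11.6%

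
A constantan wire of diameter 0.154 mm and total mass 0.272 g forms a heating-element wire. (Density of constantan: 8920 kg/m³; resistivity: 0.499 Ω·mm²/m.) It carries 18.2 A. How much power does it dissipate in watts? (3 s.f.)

ρ = 0.499 Ω·mm²/m = 4.99×10^-7 Ω·m
A = π(d/2)² = π(7.7000e-05 m)² = 1.8627e-08 m²
L = m/(density·A) = 2.720×10^-4/(8920×1.8627e-08) = 1.637 m
R = ρL/A = (4.99×10^-7)(1.637)/(1.8627e-08) = 43.86 Ω
P = I²R = (18.2)² × 43.86 = 14500 W

14500 W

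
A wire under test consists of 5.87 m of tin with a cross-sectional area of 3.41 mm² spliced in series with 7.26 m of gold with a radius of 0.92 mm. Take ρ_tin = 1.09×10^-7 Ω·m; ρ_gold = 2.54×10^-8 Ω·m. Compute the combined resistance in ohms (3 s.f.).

0.257 Ω

Segment 1: A = 3.41 mm² = 3.410e-06 m²
R₁ = ρL/A = (1.09×10^-7)(5.87)/(3.410e-06) = 0.1876 Ω
Segment 2: A = πr² = π(9.2000e-04 m)² = 2.659e-06 m²
R₂ = (2.54×10^-8)(7.26)/(2.659e-06) = 0.06935 Ω
R = R₁ + R₂ = 0.257 Ω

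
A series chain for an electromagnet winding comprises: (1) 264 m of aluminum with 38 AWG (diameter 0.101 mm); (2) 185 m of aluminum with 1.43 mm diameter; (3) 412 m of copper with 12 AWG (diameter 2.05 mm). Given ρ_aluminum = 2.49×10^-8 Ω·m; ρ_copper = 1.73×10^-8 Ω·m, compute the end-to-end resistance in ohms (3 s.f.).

Seg 1: A = π(0.101/2 mm)² = π(5.0500e-05 m)² = 8.012e-09 m²
R_1 = (2.49×10^-8)(264)/(8.012e-09) = 820.5 Ω
Seg 2: A = π(d/2)² = π(7.1500e-04 m)² = 1.606e-06 m²
R_2 = (2.49×10^-8)(185)/(1.606e-06) = 2.868 Ω
Seg 3: A = π(2.05/2 mm)² = π(1.0250e-03 m)² = 3.301e-06 m²
R_3 = (1.73×10^-8)(412)/(3.301e-06) = 2.159 Ω
R_total = R_1 + R_2 + R_3 = 826 Ω

826 Ω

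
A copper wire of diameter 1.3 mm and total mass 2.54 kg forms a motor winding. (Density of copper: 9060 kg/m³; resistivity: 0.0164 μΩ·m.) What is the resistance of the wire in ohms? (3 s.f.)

2.61 Ω

ρ = 0.0164 μΩ·m = 1.64×10^-8 Ω·m
A = π(d/2)² = π(6.5000e-04 m)² = 1.3273e-06 m²
L = m/(density·A) = 2.54/(9060×1.3273e-06) = 211.2 m
R = ρL/A = (1.64×10^-8)(211.2)/(1.3273e-06) = 2.61 Ω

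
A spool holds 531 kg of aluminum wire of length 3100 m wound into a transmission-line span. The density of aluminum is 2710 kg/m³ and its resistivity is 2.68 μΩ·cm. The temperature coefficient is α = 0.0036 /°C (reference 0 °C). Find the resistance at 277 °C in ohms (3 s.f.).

2.63 Ω

ρ = 2.68 μΩ·cm = 2.68×10^-8 Ω·m
A = m/(density·L) = 531/(2710×3100) = 6.3207e-05 m²
R = ρL/A = (2.68×10^-8)(3100)/(6.3207e-05) = 1.314 Ω
R(277 °C) = 1.314 × (1 + 0.0036×277) = 2.63 Ω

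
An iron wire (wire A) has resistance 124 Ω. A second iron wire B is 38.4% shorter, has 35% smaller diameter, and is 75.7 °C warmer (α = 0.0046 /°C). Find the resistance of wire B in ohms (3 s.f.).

244 Ω

R ∝ ρL/d² with ρ ∝ (1+αΔT), so R_B/R_A = (1 − 38.4/100) × (1 − 35/100)⁻² × (1 + 0.0046×75.7)
= 0.616 × 2.367 × 1.348 = 1.966
R_B = 1.966 × 124 = 244 Ω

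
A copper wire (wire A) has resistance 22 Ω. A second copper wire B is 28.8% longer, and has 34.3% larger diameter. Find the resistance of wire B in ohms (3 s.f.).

15.7 Ω

R ∝ L/d², so R_B/R_A = (1 + 28.8/100) × (1 + 34.3/100)⁻²
= 1.288 × 0.5544 = 0.7141
R_B = 0.7141 × 22 = 15.7 Ω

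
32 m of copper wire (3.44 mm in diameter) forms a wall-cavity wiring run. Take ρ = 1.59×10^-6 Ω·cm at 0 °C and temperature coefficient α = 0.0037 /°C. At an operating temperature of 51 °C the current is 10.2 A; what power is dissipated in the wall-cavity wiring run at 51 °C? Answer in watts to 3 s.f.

ρ = 1.59×10^-6 Ω·cm = 1.59×10^-8 Ω·m
A = π(d/2)² = π(1.7200e-03 m)² = 9.294e-06 m²
R₍0₎ = ρL/A = (1.59×10^-8)(32)/(9.294e-06) = 0.05474 Ω
R₍51₎ = R₍0₎(1 + αΔT) = 0.05474 × (1 + 0.0037×51) = 0.06507 Ω
P = I²R = (10.2)² × 0.06507 = 6.77 W

6.77 W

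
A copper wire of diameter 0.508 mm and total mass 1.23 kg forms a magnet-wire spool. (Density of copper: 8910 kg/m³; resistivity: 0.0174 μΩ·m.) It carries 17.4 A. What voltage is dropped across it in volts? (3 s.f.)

1020 V

ρ = 0.0174 μΩ·m = 1.74×10^-8 Ω·m
A = π(d/2)² = π(2.5400e-04 m)² = 2.0268e-07 m²
L = m/(density·A) = 1.23/(8910×2.0268e-07) = 681.1 m
R = ρL/A = (1.74×10^-8)(681.1)/(2.0268e-07) = 58.47 Ω
V = IR = 17.4 × 58.47 = 1020 V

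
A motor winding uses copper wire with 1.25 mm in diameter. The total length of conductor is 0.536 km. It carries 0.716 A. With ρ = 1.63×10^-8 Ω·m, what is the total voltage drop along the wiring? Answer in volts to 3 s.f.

A = π(d/2)² = π(6.2500e-04 m)² = 1.227e-06 m²
R = ρL/A = (1.63×10^-8)(536)/(1.227e-06) = 7.119 Ω
V = IR = 0.716 × 7.119 = 5.10 V

5.10 V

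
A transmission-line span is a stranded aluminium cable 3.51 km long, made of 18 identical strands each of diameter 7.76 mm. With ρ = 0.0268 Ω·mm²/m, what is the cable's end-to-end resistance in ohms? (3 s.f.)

0.110 Ω

ρ = 0.0268 Ω·mm²/m = 2.68×10^-8 Ω·m
A_strand = π(3.8800e-03 m)² = 4.729e-05 m²
R_strand = ρL/A = (2.68×10^-8)(3510)/(4.729e-05) = 1.989 Ω
R_total = R_strand/N = 1.989/18 = 0.110 Ω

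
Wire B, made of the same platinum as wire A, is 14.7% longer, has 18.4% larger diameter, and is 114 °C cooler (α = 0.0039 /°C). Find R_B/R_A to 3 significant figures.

R ∝ ρL/d² with ρ ∝ (1+αΔT), so R_B/R_A = (1 + 14.7/100) × (1 + 18.4/100)⁻² × (1 − 0.0039×114)
= 1.147 × 0.7133 × 0.5554 = 0.454

0.454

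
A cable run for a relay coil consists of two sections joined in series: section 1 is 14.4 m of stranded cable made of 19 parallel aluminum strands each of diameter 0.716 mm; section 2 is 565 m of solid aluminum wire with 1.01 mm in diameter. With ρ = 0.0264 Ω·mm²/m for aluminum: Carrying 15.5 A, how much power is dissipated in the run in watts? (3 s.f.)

ρ = 0.0264 Ω·mm²/m = 2.64×10^-8 Ω·m
Section 1: A_strand = π(3.5800e-04)² = 4.026e-07 m²; R₁ = ρL/(N·A_s) = (2.64×10^-8)(14.4)/(19×4.026e-07) = 0.04969 Ω
Section 2: A = π(d/2)² = π(5.0500e-04 m)² = 8.012e-07 m²
R₂ = (2.64×10^-8)(565)/(8.012e-07) = 18.62 Ω
R = R₁ + R₂ = 18.67 Ω
P = I²R = (15.5)² × 18.67 = 4480 W

4480 W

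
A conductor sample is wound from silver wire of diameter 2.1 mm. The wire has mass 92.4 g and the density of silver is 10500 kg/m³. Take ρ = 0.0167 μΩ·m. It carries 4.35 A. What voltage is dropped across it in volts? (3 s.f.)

ρ = 0.0167 μΩ·m = 1.67×10^-8 Ω·m
A = π(d/2)² = π(1.0500e-03 m)² = 3.4636e-06 m²
L = m/(density·A) = 0.0924/(10500×3.4636e-06) = 2.541 m
R = ρL/A = (1.67×10^-8)(2.541)/(3.4636e-06) = 0.01225 Ω
V = IR = 4.35 × 0.01225 = 0.0533 V

0.0533 V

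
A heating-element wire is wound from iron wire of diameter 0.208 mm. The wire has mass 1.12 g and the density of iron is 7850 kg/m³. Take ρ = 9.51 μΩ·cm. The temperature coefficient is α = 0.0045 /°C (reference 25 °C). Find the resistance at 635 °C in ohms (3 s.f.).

ρ = 9.51 μΩ·cm = 9.51×10^-8 Ω·m
A = π(d/2)² = π(1.0400e-04 m)² = 3.3979e-08 m²
L = m/(density·A) = 0.00112/(7850×3.3979e-08) = 4.199 m
R = ρL/A = (9.51×10^-8)(4.199)/(3.3979e-08) = 11.75 Ω
R(635 °C) = 11.75 × (1 + 0.0045×610) = 44.0 Ω

44.0 Ω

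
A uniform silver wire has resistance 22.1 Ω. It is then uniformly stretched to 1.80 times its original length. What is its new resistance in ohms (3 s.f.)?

71.6 Ω

Volume constant ⇒ A' = A/k with k = 1.8. R' = ρ(kL)/(A/k) = k²R.
R' = 3.24 × 22.1 = 71.6 Ω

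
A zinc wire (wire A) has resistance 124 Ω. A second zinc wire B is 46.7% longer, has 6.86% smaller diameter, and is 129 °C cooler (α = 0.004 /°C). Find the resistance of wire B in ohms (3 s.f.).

R ∝ ρL/d² with ρ ∝ (1+αΔT), so R_B/R_A = (1 + 46.7/100) × (1 − 6.86/100)⁻² × (1 − 0.004×129)
= 1.467 × 1.153 × 0.484 = 0.8185
R_B = 0.8185 × 124 = 101 Ω

101 Ω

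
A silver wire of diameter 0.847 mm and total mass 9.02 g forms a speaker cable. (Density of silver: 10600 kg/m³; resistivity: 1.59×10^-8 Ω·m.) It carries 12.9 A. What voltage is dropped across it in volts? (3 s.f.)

0.550 V

A = π(d/2)² = π(4.2350e-04 m)² = 5.6345e-07 m²
L = m/(density·A) = 0.00902/(10600×5.6345e-07) = 1.51 m
R = ρL/A = (1.59×10^-8)(1.51)/(5.6345e-07) = 0.04262 Ω
V = IR = 12.9 × 0.04262 = 0.550 V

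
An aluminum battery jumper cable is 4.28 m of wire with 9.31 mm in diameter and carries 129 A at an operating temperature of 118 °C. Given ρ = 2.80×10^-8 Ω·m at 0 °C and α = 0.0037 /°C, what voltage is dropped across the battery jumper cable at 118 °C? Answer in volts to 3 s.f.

0.326 V

A = π(d/2)² = π(4.6550e-03 m)² = 6.808e-05 m²
R₍0₎ = ρL/A = (2.80×10^-8)(4.28)/(6.808e-05) = 0.00176 Ω
R₍118₎ = R₍0₎(1 + αΔT) = 0.00176 × (1 + 0.0037×118) = 0.002529 Ω
V = IR = 129 × 0.002529 = 0.326 V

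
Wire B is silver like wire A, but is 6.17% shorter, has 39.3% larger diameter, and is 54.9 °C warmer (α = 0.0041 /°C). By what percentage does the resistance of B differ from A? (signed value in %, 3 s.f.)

R ∝ ρL/d² with ρ ∝ (1+αΔT), so R_B/R_A = (1 − 6.17/100) × (1 + 39.3/100)⁻² × (1 + 0.0041×54.9)
= 0.9383 × 0.5153 × 1.225 = 0.5924
(R_B − R_A)/R_A = 0.5924 − 1 = -40.8%

-40.8%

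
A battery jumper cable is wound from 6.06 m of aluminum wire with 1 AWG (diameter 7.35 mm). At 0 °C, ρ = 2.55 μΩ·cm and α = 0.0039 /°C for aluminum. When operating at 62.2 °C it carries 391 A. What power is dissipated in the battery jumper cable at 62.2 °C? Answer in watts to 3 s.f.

ρ = 2.55 μΩ·cm = 2.55×10^-8 Ω·m
A = π(7.35/2 mm)² = π(3.6750e-03 m)² = 4.243e-05 m²
R₍0₎ = ρL/A = (2.55×10^-8)(6.06)/(4.243e-05) = 0.003642 Ω
R₍62.2₎ = R₍0₎(1 + αΔT) = 0.003642 × (1 + 0.0039×62.2) = 0.004526 Ω
P = I²R = (391)² × 0.004526 = 692 W

692 W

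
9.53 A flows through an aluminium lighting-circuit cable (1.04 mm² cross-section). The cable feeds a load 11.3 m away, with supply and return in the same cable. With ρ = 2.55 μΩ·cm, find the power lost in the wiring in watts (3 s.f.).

50.3 W

ρ = 2.55 μΩ·cm = 2.55×10^-8 Ω·m
A = 1.04 mm² = 1.040e-06 m²
Total conductor length (both ways) L = 2 × 11.3 = 22.6 m
R = ρL/A = (2.55×10^-8)(22.6)/(1.040e-06) = 0.5541 Ω
P = I²R = (9.53)² × 0.5541 = 50.3 W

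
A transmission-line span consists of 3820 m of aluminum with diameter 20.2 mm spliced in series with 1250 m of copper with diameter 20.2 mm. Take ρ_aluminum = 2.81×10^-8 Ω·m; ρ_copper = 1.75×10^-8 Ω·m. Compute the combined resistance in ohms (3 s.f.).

0.403 Ω

Segment 1: A = π(d/2)² = π(1.0100e-02 m)² = 3.205e-04 m²
R₁ = ρL/A = (2.81×10^-8)(3820)/(3.205e-04) = 0.3349 Ω
R₂ = (1.75×10^-8)(1250)/(3.205e-04) = 0.06826 Ω
R = R₁ + R₂ = 0.403 Ω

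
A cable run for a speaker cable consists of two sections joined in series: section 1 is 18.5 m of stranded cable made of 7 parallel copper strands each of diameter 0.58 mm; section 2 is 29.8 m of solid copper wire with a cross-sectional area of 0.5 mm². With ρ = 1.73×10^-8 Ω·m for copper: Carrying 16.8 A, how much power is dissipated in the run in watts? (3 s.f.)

Section 1: A_strand = π(2.9000e-04)² = 2.642e-07 m²; R₁ = ρL/(N·A_s) = (1.73×10^-8)(18.5)/(7×2.642e-07) = 0.1731 Ω
Section 2: A = 0.5 mm² = 5.000e-07 m²
R₂ = (1.73×10^-8)(29.8)/(5.000e-07) = 1.031 Ω
R = R₁ + R₂ = 1.204 Ω
P = I²R = (16.8)² × 1.204 = 340 W

340 W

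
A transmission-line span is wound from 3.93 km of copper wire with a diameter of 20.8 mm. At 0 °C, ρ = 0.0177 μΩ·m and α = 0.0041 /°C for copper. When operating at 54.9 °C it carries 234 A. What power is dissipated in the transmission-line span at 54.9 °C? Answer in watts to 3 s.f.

13700 W

ρ = 0.0177 μΩ·m = 1.77×10^-8 Ω·m
A = π(d/2)² = π(1.0400e-02 m)² = 3.398e-04 m²
R₍0₎ = ρL/A = (1.77×10^-8)(3930)/(3.398e-04) = 0.2047 Ω
R₍54.9₎ = R₍0₎(1 + αΔT) = 0.2047 × (1 + 0.0041×54.9) = 0.2508 Ω
P = I²R = (234)² × 0.2508 = 13700 W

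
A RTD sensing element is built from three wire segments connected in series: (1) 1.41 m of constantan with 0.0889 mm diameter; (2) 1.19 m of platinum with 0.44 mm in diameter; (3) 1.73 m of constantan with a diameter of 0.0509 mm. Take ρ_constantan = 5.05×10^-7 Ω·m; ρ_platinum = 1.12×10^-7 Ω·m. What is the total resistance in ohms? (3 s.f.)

Seg 1: A = π(d/2)² = π(4.4450e-05 m)² = 6.207e-09 m²
R_1 = (5.05×10^-7)(1.41)/(6.207e-09) = 114.7 Ω
Seg 2: A = π(d/2)² = π(2.2000e-04 m)² = 1.521e-07 m²
R_2 = (1.12×10^-7)(1.19)/(1.521e-07) = 0.8765 Ω
Seg 3: A = π(d/2)² = π(2.5450e-05 m)² = 2.035e-09 m²
R_3 = (5.05×10^-7)(1.73)/(2.035e-09) = 429.4 Ω
R_total = R_1 + R_2 + R_3 = 545 Ω

545 Ω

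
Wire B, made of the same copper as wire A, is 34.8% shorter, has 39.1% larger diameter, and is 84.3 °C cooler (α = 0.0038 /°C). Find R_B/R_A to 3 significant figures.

0.229

R ∝ ρL/d² with ρ ∝ (1+αΔT), so R_B/R_A = (1 − 34.8/100) × (1 + 39.1/100)⁻² × (1 − 0.0038×84.3)
= 0.652 × 0.5168 × 0.6797 = 0.229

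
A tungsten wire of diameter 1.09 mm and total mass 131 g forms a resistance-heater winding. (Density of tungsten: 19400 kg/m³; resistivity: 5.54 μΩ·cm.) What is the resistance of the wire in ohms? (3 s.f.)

0.430 Ω

ρ = 5.54 μΩ·cm = 5.54×10^-8 Ω·m
A = π(d/2)² = π(5.4500e-04 m)² = 9.3313e-07 m²
L = m/(density·A) = 0.131/(19400×9.3313e-07) = 7.236 m
R = ρL/A = (5.54×10^-8)(7.236)/(9.3313e-07) = 0.430 Ω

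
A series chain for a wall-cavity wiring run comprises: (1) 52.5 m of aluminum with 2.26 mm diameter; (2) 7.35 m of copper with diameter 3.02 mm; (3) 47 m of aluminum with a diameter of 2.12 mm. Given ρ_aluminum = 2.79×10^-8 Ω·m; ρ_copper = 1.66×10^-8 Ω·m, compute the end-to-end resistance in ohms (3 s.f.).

Seg 1: A = π(d/2)² = π(1.1300e-03 m)² = 4.011e-06 m²
R_1 = (2.79×10^-8)(52.5)/(4.011e-06) = 0.3651 Ω
Seg 2: A = π(d/2)² = π(1.5100e-03 m)² = 7.163e-06 m²
R_2 = (1.66×10^-8)(7.35)/(7.163e-06) = 0.01703 Ω
Seg 3: A = π(d/2)² = π(1.0600e-03 m)² = 3.530e-06 m²
R_3 = (2.79×10^-8)(47)/(3.530e-06) = 0.3715 Ω
R_total = R_1 + R_2 + R_3 = 0.754 Ω

0.754 Ω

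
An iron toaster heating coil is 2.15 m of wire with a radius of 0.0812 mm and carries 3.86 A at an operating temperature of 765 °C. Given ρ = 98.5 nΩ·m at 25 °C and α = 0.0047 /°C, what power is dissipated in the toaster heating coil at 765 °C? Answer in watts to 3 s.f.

ρ = 98.5 nΩ·m = 9.85×10^-8 Ω·m
A = πr² = π(8.1200e-05 m)² = 2.071e-08 m²
R₍25₎ = ρL/A = (9.85×10^-8)(2.15)/(2.071e-08) = 10.22 Ω
R₍765₎ = R₍25₎(1 + αΔT) = 10.22 × (1 + 0.0047×740) = 45.78 Ω
P = I²R = (3.86)² × 45.78 = 682 W

682 W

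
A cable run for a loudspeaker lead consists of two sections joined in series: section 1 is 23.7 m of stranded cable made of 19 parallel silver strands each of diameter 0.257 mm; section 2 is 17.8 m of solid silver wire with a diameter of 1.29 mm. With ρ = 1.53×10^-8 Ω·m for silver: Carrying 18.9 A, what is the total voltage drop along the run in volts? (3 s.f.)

Section 1: A_strand = π(1.2850e-04)² = 5.187e-08 m²; R₁ = ρL/(N·A_s) = (1.53×10^-8)(23.7)/(19×5.187e-08) = 0.3679 Ω
Section 2: A = π(d/2)² = π(6.4500e-04 m)² = 1.307e-06 m²
R₂ = (1.53×10^-8)(17.8)/(1.307e-06) = 0.2084 Ω
R = R₁ + R₂ = 0.5763 Ω
V = IR = 18.9 × 0.5763 = 10.9 V

10.9 V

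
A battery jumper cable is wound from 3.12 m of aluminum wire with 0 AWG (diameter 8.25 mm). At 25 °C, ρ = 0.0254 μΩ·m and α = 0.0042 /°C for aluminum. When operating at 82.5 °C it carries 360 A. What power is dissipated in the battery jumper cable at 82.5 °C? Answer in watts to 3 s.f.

ρ = 0.0254 μΩ·m = 2.54×10^-8 Ω·m
A = π(8.25/2 mm)² = π(4.1250e-03 m)² = 5.346e-05 m²
R₍25₎ = ρL/A = (2.54×10^-8)(3.12)/(5.346e-05) = 0.001482 Ω
R₍82.5₎ = R₍25₎(1 + αΔT) = 0.001482 × (1 + 0.0042×57.5) = 0.001841 Ω
P = I²R = (360)² × 0.001841 = 239 W

239 W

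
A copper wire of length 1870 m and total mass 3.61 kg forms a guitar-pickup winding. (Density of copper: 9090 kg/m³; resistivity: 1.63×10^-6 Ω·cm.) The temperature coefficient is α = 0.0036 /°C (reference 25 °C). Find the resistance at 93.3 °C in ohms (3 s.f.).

179 Ω

ρ = 1.63×10^-6 Ω·cm = 1.63×10^-8 Ω·m
A = m/(density·L) = 3.61/(9090×1870) = 2.1237e-07 m²
R = ρL/A = (1.63×10^-8)(1870)/(2.1237e-07) = 143.5 Ω
R(93.3 °C) = 143.5 × (1 + 0.0036×68.3) = 179 Ω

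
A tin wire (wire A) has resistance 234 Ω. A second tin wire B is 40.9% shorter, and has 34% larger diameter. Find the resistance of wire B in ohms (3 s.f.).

77.0 Ω

R ∝ L/d², so R_B/R_A = (1 − 40.9/100) × (1 + 34/100)⁻²
= 0.591 × 0.5569 = 0.3291
R_B = 0.3291 × 234 = 77.0 Ω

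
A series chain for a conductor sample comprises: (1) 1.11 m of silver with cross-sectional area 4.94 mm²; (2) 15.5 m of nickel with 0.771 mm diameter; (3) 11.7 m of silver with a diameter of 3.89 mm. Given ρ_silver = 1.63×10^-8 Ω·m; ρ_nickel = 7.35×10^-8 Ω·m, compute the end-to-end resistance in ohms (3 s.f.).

2.46 Ω

Seg 1: A = 4.94 mm² = 4.940e-06 m²
R_1 = (1.63×10^-8)(1.11)/(4.940e-06) = 0.003663 Ω
Seg 2: A = π(d/2)² = π(3.8550e-04 m)² = 4.669e-07 m²
R_2 = (7.35×10^-8)(15.5)/(4.669e-07) = 2.44 Ω
Seg 3: A = π(d/2)² = π(1.9450e-03 m)² = 1.188e-05 m²
R_3 = (1.63×10^-8)(11.7)/(1.188e-05) = 0.01605 Ω
R_total = R_1 + R_2 + R_3 = 2.46 Ω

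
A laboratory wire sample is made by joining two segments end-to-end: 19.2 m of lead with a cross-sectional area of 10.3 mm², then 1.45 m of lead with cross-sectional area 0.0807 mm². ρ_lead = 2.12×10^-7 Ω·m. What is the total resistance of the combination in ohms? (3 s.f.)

Segment 1: A = 10.3 mm² = 1.030e-05 m²
R₁ = ρL/A = (2.12×10^-7)(19.2)/(1.030e-05) = 0.3952 Ω
Segment 2: A = 0.0807 mm² = 8.070e-08 m²
R₂ = (2.12×10^-7)(1.45)/(8.070e-08) = 3.809 Ω
R = R₁ + R₂ = 4.20 Ω

4.20 Ω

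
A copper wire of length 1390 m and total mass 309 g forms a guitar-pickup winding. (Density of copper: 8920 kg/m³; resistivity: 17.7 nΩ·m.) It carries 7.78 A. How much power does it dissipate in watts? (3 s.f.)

ρ = 17.7 nΩ·m = 1.77×10^-8 Ω·m
A = m/(density·L) = 0.309/(8920×1390) = 2.4922e-08 m²
R = ρL/A = (1.77×10^-8)(1390)/(2.4922e-08) = 987.2 Ω
P = I²R = (7.78)² × 987.2 = 59800 W

59800 W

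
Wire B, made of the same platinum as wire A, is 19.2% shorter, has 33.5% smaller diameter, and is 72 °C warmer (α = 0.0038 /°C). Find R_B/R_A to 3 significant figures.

R ∝ ρL/d² with ρ ∝ (1+αΔT), so R_B/R_A = (1 − 19.2/100) × (1 − 33.5/100)⁻² × (1 + 0.0038×72)
= 0.808 × 2.261 × 1.274 = 2.33

2.33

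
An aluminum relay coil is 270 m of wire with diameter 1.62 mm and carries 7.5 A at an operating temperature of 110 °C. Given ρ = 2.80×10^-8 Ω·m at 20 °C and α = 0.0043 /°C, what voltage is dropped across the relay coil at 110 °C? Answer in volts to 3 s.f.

A = π(d/2)² = π(8.1000e-04 m)² = 2.061e-06 m²
R₍20₎ = ρL/A = (2.80×10^-8)(270)/(2.061e-06) = 3.668 Ω
R₍110₎ = R₍20₎(1 + αΔT) = 3.668 × (1 + 0.0043×90) = 5.087 Ω
V = IR = 7.5 × 5.087 = 38.2 V

38.2 V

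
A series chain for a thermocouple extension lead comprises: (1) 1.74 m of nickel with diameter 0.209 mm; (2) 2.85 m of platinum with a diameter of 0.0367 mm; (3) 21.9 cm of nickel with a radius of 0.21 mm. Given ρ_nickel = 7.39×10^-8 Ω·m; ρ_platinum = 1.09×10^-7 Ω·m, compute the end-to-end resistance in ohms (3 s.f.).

Seg 1: A = π(d/2)² = π(1.0450e-04 m)² = 3.431e-08 m²
R_1 = (7.39×10^-8)(1.74)/(3.431e-08) = 3.748 Ω
Seg 2: A = π(d/2)² = π(1.8350e-05 m)² = 1.058e-09 m²
R_2 = (1.09×10^-7)(2.85)/(1.058e-09) = 293.7 Ω
Seg 3: A = πr² = π(2.1000e-04 m)² = 1.385e-07 m²
R_3 = (7.39×10^-8)(0.219)/(1.385e-07) = 0.1168 Ω
R_total = R_1 + R_2 + R_3 = 298 Ω

298 Ω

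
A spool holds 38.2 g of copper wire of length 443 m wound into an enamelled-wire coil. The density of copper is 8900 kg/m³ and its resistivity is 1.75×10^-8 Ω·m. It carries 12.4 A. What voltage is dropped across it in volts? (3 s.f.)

9920 V

A = m/(density·L) = 0.0382/(8900×443) = 9.6888e-09 m²
R = ρL/A = (1.75×10^-8)(443)/(9.6888e-09) = 800.2 Ω
V = IR = 12.4 × 800.2 = 9920 V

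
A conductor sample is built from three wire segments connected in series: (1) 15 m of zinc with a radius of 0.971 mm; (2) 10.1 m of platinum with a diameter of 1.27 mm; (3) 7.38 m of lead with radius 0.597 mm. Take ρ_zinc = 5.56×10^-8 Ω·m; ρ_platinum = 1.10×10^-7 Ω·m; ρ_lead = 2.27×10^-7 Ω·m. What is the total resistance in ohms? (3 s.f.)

2.65 Ω

Seg 1: A = πr² = π(9.7100e-04 m)² = 2.962e-06 m²
R_1 = (5.56×10^-8)(15)/(2.962e-06) = 0.2816 Ω
Seg 2: A = π(d/2)² = π(6.3500e-04 m)² = 1.267e-06 m²
R_2 = (1.10×10^-7)(10.1)/(1.267e-06) = 0.877 Ω
Seg 3: A = πr² = π(5.9700e-04 m)² = 1.120e-06 m²
R_3 = (2.27×10^-7)(7.38)/(1.120e-06) = 1.496 Ω
R_total = R_1 + R_2 + R_3 = 2.65 Ω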